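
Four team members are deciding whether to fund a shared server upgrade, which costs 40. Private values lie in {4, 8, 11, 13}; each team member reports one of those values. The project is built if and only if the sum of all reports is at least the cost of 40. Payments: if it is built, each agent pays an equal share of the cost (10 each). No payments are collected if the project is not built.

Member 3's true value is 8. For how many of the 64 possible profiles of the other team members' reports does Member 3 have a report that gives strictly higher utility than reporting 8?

Others report (8, 11, 13): truth gives -2; report 4 gives 0 > -2. Violating.
Others report (8, 13, 11): truth gives -2; report 4 gives 0 > -2. Violating.
Others report (8, 13, 13): truth gives -2; report 4 gives 0 > -2. Violating.
Others report (11, 8, 13): truth gives -2; report 4 gives 0 > -2. Violating.
Others report (4, 4, 4): truth gives 0; no alternative beats it.
Others report (4, 4, 8): truth gives 0; no alternative beats it.
(Checking all 64 profiles: 13 have a profitable deviation, 51 do not.)

13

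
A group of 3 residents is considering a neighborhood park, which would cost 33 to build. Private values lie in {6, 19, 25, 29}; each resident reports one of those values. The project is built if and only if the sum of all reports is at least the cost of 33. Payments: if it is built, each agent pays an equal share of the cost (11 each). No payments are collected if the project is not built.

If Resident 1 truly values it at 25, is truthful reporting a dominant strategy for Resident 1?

Yes

Check each profile of the others' reports and compare truth against every alternative report.
Others report (6, 6): truth gives 14, best alternative gives 14.
Others report (6, 19): truth gives 14, best alternative gives 14.
Others report (6, 25): truth gives 14, best alternative gives 14.
Others report (6, 29): truth gives 14, best alternative gives 14.
Others report (19, 6): truth gives 14, best alternative gives 14.
Others report (19, 19): truth gives 14, best alternative gives 14.
(Remaining 10 profiles checked similarly; truth is weakly best in each.)
In every case the truthful report is at least as good as any alternative, so it is a dominant strategy.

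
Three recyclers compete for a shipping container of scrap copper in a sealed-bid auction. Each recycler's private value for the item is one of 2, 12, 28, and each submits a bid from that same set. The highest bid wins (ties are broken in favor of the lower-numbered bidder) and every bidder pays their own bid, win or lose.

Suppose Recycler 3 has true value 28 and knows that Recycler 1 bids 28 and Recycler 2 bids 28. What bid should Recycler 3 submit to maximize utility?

Bid 2: loses but pays 2, utility -2.
Bid 12: loses but pays 12, utility -12.
Bid 28: loses but pays 28, utility -28.
The best choice is 2 with utility -2.

2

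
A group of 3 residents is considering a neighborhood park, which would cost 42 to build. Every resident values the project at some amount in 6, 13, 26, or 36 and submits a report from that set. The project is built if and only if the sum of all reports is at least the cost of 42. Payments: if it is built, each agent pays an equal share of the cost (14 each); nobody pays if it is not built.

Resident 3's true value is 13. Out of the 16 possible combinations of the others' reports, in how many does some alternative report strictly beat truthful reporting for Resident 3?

Others report (6, 26): truth gives -1; report 6 gives 0 > -1. Violating.
Others report (26, 6): truth gives -1; report 6 gives 0 > -1. Violating.
Others report (6, 6): truth gives 0; no alternative beats it.
Others report (6, 13): truth gives 0; no alternative beats it.
(Checking all 16 profiles: 2 have a profitable deviation, 14 do not.)

2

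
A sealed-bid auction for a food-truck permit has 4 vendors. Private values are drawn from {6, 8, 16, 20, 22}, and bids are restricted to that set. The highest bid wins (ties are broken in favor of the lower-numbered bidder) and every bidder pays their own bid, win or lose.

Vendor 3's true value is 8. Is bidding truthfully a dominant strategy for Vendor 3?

No

Consider the case where Vendor 1 bids 6, Vendor 2 bids 6 and Vendor 4 bids 16.
Truthful bid 8: loses but pays 8, utility -8.
Bid 6 instead: loses but pays 6, utility -6.
Since -6 > -8, bidding 6 is strictly better here, so truthful bidding is not dominant.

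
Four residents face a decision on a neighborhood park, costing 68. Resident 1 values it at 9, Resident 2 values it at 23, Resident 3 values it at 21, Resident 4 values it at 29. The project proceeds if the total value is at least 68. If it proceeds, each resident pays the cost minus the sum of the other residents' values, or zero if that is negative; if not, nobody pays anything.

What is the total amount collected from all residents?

31

Total value 82 ≥ cost 68, so it is built.
Resident 1: others sum to 73; max(0, 68 - 73) = 0.
Resident 2: others sum to 59; max(0, 68 - 59) = 9.
Resident 3: others sum to 61; max(0, 68 - 61) = 7.
Resident 4: others sum to 53; max(0, 68 - 53) = 15.
Total collected = 0 + 9 + 7 + 15 = 31.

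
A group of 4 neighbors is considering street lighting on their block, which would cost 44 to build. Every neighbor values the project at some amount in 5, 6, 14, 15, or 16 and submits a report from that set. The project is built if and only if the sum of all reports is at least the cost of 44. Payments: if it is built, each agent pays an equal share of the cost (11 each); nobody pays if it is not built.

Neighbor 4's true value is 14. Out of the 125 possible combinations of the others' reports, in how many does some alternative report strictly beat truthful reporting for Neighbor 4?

3

Others report (6, 6, 16): truth gives 0; report 16 gives 3 > 0. Violating.
Others report (6, 16, 6): truth gives 0; report 16 gives 3 > 0. Violating.
Others report (16, 6, 6): truth gives 0; report 16 gives 3 > 0. Violating.
Others report (5, 5, 5): truth gives 0; no alternative beats it.
Others report (5, 5, 6): truth gives 0; no alternative beats it.
(Checking all 125 profiles: 3 have a profitable deviation, 122 do not.)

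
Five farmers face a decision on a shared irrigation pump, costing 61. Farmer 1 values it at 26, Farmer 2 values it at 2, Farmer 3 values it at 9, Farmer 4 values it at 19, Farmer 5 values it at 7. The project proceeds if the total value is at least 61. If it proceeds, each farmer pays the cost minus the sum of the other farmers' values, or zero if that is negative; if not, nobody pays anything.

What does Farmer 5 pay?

5

Total value 63 ≥ cost 61, so the project is built.
The other farmers' values sum to 56.
Cost minus that sum is 61 - 56 = 5.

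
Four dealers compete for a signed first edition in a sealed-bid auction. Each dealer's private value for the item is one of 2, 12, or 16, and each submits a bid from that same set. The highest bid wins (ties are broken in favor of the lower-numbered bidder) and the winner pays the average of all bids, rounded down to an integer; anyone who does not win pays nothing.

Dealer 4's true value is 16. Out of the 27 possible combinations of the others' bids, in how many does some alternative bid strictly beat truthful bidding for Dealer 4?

1

Others bid (2, 2, 2): truth gives 11; bid 12 gives 12 > 11. Violating.
Others bid (2, 2, 12): truth gives 8; no alternative beats it.
Others bid (2, 2, 16): truth gives 0; no alternative beats it.
(Checking all 27 profiles: 1 has a profitable deviation, 26 do not.)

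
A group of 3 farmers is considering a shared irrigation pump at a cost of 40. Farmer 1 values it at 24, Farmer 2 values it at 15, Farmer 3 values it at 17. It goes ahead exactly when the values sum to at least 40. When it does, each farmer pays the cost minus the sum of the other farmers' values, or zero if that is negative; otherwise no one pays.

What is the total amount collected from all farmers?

Total value 56 ≥ cost 40, so it is built.
Farmer 1: others sum to 32; max(0, 40 - 32) = 8.
Farmer 2: others sum to 41; max(0, 40 - 41) = 0.
Farmer 3: others sum to 39; max(0, 40 - 39) = 1.
Total collected = 8 + 0 + 1 = 9.

9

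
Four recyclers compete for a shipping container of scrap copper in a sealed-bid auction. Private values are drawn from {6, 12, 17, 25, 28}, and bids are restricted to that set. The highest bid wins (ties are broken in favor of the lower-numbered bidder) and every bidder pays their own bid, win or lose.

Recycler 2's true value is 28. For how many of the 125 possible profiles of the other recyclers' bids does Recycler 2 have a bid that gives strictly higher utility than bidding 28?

Others bid (6, 6, 6): truth gives 0; bid 12 gives 16 > 0. Violating.
Others bid (6, 6, 12): truth gives 0; bid 12 gives 16 > 0. Violating.
Others bid (6, 6, 17): truth gives 0; bid 17 gives 11 > 0. Violating.
Others bid (6, 6, 25): truth gives 0; bid 25 gives 3 > 0. Violating.
Others bid (6, 6, 28): truth gives 0; no alternative beats it.
Others bid (6, 12, 28): truth gives 0; no alternative beats it.
(Checking all 125 profiles: 73 have a profitable deviation, 52 do not.)

73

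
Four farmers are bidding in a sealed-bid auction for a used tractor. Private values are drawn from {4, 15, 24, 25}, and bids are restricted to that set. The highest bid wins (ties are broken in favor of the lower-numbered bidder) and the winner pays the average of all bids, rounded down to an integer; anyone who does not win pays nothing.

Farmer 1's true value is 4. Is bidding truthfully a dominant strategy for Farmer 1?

Yes

Check each profile of the others' bids and compare truth against every alternative bid.
Others bid (15, 15, 15): truth gives 0, best alternative gives -11.
Others bid (4, 15, 15): truth gives 0, best alternative gives -8.
Others bid (15, 4, 15): truth gives 0, best alternative gives -8.
Others bid (15, 15, 4): truth gives 0, best alternative gives -8.
Others bid (4, 4, 15): truth gives 0, best alternative gives -5.
Others bid (4, 15, 4): truth gives 0, best alternative gives -5.
(Remaining 58 profiles checked similarly; truth is weakly best in each.)
In every case the truthful bid is at least as good as any alternative, so it is a dominant strategy.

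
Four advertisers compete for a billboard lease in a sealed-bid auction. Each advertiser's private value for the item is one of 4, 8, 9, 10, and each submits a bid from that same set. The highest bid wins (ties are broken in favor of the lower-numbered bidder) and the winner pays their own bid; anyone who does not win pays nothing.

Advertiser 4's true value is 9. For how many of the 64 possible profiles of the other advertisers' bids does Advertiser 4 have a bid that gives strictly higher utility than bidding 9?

Others bid (4, 4, 4): truth gives 0; bid 8 gives 1 > 0. Violating.
Others bid (4, 4, 8): truth gives 0; no alternative beats it.
Others bid (4, 4, 9): truth gives 0; no alternative beats it.
(Checking all 64 profiles: 1 has a profitable deviation, 63 do not.)

1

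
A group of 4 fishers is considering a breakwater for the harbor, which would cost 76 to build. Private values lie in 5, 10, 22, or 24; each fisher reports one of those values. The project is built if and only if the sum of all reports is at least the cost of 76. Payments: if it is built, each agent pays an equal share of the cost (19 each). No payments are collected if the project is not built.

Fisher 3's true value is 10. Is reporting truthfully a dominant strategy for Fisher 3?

Consider the case where Fisher 1 reports 22, Fisher 2 reports 22 and Fisher 4 reports 22.
Truthful report 10: project built, pays 19, utility 10 - 19 = -9.
Report 5 instead: project not built, utility 0.
Since 0 > -9, reporting 5 is strictly better here, so truthful reporting is not dominant.

No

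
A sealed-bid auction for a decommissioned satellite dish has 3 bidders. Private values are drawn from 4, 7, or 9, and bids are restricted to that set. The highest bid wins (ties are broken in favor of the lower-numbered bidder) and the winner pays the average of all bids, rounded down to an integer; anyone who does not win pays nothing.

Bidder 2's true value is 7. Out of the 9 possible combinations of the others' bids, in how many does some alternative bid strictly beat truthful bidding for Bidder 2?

1

Others bid (7, 4): truth gives 0; bid 9 gives 1 > 0. Violating.
Others bid (4, 4): truth gives 2; no alternative beats it.
Others bid (4, 7): truth gives 1; no alternative beats it.
(Checking all 9 profiles: 1 has a profitable deviation, 8 do not.)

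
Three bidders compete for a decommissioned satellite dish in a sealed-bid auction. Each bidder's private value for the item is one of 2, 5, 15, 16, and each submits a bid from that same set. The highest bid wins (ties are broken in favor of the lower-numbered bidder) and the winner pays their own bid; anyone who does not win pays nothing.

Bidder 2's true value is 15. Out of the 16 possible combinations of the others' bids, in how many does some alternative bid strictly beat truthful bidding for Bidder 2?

Others bid (2, 2): truth gives 0; bid 5 gives 10 > 0. Violating.
Others bid (2, 5): truth gives 0; bid 5 gives 10 > 0. Violating.
Others bid (2, 15): truth gives 0; no alternative beats it.
Others bid (2, 16): truth gives 0; no alternative beats it.
(Checking all 16 profiles: 2 have a profitable deviation, 14 do not.)

2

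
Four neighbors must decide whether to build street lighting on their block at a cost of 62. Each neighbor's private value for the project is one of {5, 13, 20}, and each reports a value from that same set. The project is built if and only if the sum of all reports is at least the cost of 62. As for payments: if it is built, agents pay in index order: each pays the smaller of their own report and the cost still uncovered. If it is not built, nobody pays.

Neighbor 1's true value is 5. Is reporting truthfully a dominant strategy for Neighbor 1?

Yes

Check each profile of the others' reports and compare truth against every alternative report.
Others report (13, 20, 20): truth gives 0, best alternative gives -8.
Others report (20, 13, 20): truth gives 0, best alternative gives -8.
Others report (20, 20, 13): truth gives 0, best alternative gives -8.
Others report (20, 20, 20): truth gives 0, best alternative gives -8.
Others report (5, 5, 5): truth gives 0, best alternative gives 0.
Others report (5, 5, 13): truth gives 0, best alternative gives 0.
(Remaining 21 profiles checked similarly; truth is weakly best in each.)
In every case the truthful report is at least as good as any alternative, so it is a dominant strategy.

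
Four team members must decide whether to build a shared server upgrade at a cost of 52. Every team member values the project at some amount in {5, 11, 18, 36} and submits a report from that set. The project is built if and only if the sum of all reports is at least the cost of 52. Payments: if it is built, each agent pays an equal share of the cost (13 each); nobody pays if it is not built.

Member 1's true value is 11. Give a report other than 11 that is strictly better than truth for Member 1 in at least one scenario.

5

Suppose Member 2 reports 5, Member 3 reports 5 and Member 4 reports 36.
Report 11: project built, pays 13, utility 11 - 13 = -2.
Report 5: project not built, utility 0.
So reporting 5 beats truth here (0 > -2).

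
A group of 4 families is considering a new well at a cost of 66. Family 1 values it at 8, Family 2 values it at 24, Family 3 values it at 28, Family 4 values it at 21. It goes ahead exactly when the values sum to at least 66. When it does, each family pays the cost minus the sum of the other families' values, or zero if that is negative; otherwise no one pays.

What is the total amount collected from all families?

Total value 81 ≥ cost 66, so it is built.
Family 1: others sum to 73; max(0, 66 - 73) = 0.
Family 2: others sum to 57; max(0, 66 - 57) = 9.
Family 3: others sum to 53; max(0, 66 - 53) = 13.
Family 4: others sum to 60; max(0, 66 - 60) = 6.
Total collected = 0 + 9 + 13 + 6 = 28.

28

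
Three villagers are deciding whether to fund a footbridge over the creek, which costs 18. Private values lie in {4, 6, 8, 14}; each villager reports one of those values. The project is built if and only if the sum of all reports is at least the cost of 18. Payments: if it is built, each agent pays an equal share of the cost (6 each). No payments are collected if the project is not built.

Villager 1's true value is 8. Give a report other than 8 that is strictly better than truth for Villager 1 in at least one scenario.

Suppose Villager 2 reports 4 and Villager 3 reports 4.
Report 8: project not built, utility 0.
Report 14: project built, pays 6, utility 8 - 6 = 2.
So reporting 14 beats truth here (2 > 0).

14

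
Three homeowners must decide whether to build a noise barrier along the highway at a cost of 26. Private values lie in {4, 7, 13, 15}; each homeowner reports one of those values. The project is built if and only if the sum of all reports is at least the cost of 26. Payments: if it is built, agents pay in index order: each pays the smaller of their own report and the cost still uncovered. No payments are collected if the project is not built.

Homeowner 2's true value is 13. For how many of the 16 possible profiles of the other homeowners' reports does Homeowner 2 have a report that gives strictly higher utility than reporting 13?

Others report (4, 15): truth gives 0; report 7 gives 6 > 0. Violating.
Others report (7, 13): truth gives 0; report 7 gives 6 > 0. Violating.
Others report (7, 15): truth gives 0; report 4 gives 9 > 0. Violating.
Others report (13, 7): truth gives 0; report 7 gives 6 > 0. Violating.
Others report (4, 4): truth gives 0; no alternative beats it.
Others report (4, 7): truth gives 0; no alternative beats it.
(Checking all 16 profiles: 10 have a profitable deviation, 6 do not.)

10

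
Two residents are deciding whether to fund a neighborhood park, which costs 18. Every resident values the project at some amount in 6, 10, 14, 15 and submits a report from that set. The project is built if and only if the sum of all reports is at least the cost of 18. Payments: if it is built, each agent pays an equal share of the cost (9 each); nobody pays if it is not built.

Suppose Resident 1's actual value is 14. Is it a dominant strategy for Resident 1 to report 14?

Yes

Check each profile of the others' reports and compare truth against every alternative report.
Others report (6): truth gives 5, best alternative gives 5.
Others report (10): truth gives 5, best alternative gives 5.
Others report (14): truth gives 5, best alternative gives 5.
Others report (15): truth gives 5, best alternative gives 5.
In every case the truthful report is at least as good as any alternative, so it is a dominant strategy.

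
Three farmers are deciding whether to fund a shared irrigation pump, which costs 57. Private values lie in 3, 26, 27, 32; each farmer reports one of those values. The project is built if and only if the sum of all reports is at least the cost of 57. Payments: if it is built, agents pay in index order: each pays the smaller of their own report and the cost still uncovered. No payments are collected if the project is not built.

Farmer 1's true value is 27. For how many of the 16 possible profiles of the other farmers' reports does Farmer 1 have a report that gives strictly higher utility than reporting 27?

Others report (3, 32): truth gives 0; report 26 gives 1 > 0. Violating.
Others report (26, 26): truth gives 0; report 26 gives 1 > 0. Violating.
Others report (26, 27): truth gives 0; report 26 gives 1 > 0. Violating.
Others report (26, 32): truth gives 0; report 3 gives 24 > 0. Violating.
Others report (3, 3): truth gives 0; no alternative beats it.
Others report (3, 26): truth gives 0; no alternative beats it.
(Checking all 16 profiles: 11 have a profitable deviation, 5 do not.)

11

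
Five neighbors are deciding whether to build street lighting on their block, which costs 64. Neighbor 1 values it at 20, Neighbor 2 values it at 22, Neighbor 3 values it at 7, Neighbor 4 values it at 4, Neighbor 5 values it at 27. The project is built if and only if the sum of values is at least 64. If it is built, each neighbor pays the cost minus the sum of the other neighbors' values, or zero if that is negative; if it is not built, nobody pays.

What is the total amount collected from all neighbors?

Total value 80 ≥ cost 64, so it is built.
Neighbor 1: others sum to 60; max(0, 64 - 60) = 4.
Neighbor 2: others sum to 58; max(0, 64 - 58) = 6.
Neighbor 3: others sum to 73; max(0, 64 - 73) = 0.
Neighbor 4: others sum to 76; max(0, 64 - 76) = 0.
Neighbor 5: others sum to 53; max(0, 64 - 53) = 11.
Total collected = 4 + 6 + 0 + 0 + 11 = 21.

21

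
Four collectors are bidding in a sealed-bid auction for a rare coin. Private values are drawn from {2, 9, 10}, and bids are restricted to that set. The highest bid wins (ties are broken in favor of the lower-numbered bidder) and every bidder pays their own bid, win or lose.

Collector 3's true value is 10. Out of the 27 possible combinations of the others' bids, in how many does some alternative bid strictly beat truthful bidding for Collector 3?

Others bid (2, 2, 2): truth gives 0; bid 9 gives 1 > 0. Violating.
Others bid (2, 2, 9): truth gives 0; bid 9 gives 1 > 0. Violating.
Others bid (2, 10, 2): truth gives -10; bid 2 gives -2 > -10. Violating.
Others bid (2, 10, 9): truth gives -10; bid 2 gives -2 > -10. Violating.
Others bid (2, 2, 10): truth gives 0; no alternative beats it.
Others bid (2, 9, 2): truth gives 0; no alternative beats it.
(Checking all 27 profiles: 17 have a profitable deviation, 10 do not.)

17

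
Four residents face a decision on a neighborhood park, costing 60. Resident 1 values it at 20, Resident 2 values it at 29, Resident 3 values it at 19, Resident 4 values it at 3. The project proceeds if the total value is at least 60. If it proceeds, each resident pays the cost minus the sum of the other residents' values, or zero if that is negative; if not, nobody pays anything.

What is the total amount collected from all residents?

35

Total value 71 ≥ cost 60, so it is built.
Resident 1: others sum to 51; max(0, 60 - 51) = 9.
Resident 2: others sum to 42; max(0, 60 - 42) = 18.
Resident 3: others sum to 52; max(0, 60 - 52) = 8.
Resident 4: others sum to 68; max(0, 60 - 68) = 0.
Total collected = 9 + 18 + 8 + 0 = 35.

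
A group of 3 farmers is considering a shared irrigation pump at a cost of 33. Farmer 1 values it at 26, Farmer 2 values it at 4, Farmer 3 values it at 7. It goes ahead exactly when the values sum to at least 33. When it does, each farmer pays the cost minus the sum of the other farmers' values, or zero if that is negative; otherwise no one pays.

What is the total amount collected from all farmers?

25

Total value 37 ≥ cost 33, so it is built.
Farmer 1: others sum to 11; max(0, 33 - 11) = 22.
Farmer 2: others sum to 33; max(0, 33 - 33) = 0.
Farmer 3: others sum to 30; max(0, 33 - 30) = 3.
Total collected = 22 + 0 + 3 = 25.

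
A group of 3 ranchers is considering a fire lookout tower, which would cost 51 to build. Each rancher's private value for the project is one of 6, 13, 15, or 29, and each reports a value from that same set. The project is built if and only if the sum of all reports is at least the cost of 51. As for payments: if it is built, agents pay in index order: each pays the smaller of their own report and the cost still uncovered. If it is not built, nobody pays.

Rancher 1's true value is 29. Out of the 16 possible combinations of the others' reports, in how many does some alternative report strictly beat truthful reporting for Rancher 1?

Others report (13, 29): truth gives 0; report 13 gives 16 > 0. Violating.
Others report (15, 29): truth gives 0; report 13 gives 16 > 0. Violating.
Others report (29, 13): truth gives 0; report 13 gives 16 > 0. Violating.
Others report (29, 15): truth gives 0; report 13 gives 16 > 0. Violating.
Others report (6, 6): truth gives 0; no alternative beats it.
Others report (6, 13): truth gives 0; no alternative beats it.
(Checking all 16 profiles: 5 have a profitable deviation, 11 do not.)

5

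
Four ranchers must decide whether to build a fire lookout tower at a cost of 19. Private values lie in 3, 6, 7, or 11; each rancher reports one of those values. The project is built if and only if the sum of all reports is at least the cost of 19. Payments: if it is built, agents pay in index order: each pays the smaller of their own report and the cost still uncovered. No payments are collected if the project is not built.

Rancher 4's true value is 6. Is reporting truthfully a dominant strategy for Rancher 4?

Yes

Check each profile of the others' reports and compare truth against every alternative report.
Others report (3, 6, 11): truth gives 6, best alternative gives 6.
Others report (3, 7, 11): truth gives 6, best alternative gives 6.
Others report (3, 11, 6): truth gives 6, best alternative gives 6.
Others report (3, 11, 7): truth gives 6, best alternative gives 6.
Others report (3, 11, 11): truth gives 6, best alternative gives 6.
Others report (6, 3, 11): truth gives 6, best alternative gives 6.
(Remaining 58 profiles checked similarly; truth is weakly best in each.)
In every case the truthful report is at least as good as any alternative, so it is a dominant strategy.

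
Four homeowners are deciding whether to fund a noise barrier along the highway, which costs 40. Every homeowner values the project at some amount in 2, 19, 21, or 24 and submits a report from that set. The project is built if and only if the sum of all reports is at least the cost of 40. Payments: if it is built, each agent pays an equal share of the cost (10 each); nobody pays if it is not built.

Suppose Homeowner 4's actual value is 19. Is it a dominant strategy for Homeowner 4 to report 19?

Yes

Check each profile of the others' reports and compare truth against every alternative report.
Others report (2, 2, 19): truth gives 9, best alternative gives 9.
Others report (2, 2, 21): truth gives 9, best alternative gives 9.
Others report (2, 2, 24): truth gives 9, best alternative gives 9.
Others report (2, 19, 2): truth gives 9, best alternative gives 9.
Others report (2, 19, 19): truth gives 9, best alternative gives 9.
Others report (2, 19, 21): truth gives 9, best alternative gives 9.
(Remaining 58 profiles checked similarly; truth is weakly best in each.)
In every case the truthful report is at least as good as any alternative, so it is a dominant strategy.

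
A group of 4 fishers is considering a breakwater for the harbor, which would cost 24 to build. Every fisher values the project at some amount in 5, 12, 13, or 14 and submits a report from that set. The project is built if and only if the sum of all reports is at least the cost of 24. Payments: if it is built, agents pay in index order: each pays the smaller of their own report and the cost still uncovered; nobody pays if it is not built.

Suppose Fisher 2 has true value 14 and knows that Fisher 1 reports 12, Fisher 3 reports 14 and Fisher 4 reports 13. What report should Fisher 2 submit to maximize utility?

Report 5: project built, pays 5, utility 14 - 5 = 9.
Report 12: project built, pays 12, utility 14 - 12 = 2.
Report 13: project built, pays 12, utility 14 - 12 = 2.
Report 14: project built, pays 12, utility 14 - 12 = 2.
The best choice is 5 with utility 9.

5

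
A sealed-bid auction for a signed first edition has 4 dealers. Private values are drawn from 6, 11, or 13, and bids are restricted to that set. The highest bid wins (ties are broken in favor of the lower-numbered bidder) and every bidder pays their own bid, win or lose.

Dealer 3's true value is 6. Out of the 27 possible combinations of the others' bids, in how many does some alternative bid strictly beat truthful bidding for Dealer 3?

Others bid (6, 6, 6): truth gives -6; bid 11 gives -5 > -6. Violating.
Others bid (6, 6, 11): truth gives -6; bid 11 gives -5 > -6. Violating.
Others bid (6, 6, 13): truth gives -6; no alternative beats it.
Others bid (6, 11, 6): truth gives -6; no alternative beats it.
(Checking all 27 profiles: 2 have a profitable deviation, 25 do not.)

2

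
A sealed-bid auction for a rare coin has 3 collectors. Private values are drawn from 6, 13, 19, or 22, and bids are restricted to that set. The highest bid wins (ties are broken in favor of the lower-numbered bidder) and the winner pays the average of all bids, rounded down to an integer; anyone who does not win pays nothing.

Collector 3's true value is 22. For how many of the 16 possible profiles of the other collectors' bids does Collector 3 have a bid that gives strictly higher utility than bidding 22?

4

Others bid (6, 6): truth gives 11; bid 13 gives 14 > 11. Violating.
Others bid (6, 13): truth gives 9; bid 19 gives 10 > 9. Violating.
Others bid (13, 6): truth gives 9; bid 19 gives 10 > 9. Violating.
Others bid (13, 13): truth gives 6; bid 19 gives 7 > 6. Violating.
Others bid (6, 19): truth gives 7; no alternative beats it.
Others bid (6, 22): truth gives 0; no alternative beats it.
(Checking all 16 profiles: 4 have a profitable deviation, 12 do not.)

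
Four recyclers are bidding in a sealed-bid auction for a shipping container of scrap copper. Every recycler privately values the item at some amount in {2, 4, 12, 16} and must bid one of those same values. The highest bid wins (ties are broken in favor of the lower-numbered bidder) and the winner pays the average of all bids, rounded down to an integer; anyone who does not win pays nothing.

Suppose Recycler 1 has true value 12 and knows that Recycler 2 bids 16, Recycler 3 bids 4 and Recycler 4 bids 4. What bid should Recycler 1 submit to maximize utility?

Bid 2: loses, pays 0, utility 0.
Bid 4: loses, pays 0, utility 0.
Bid 12: loses, pays 0, utility 0.
Bid 16: wins, pays 10, utility 12 - 10 = 2.
The best choice is 16 with utility 2.

16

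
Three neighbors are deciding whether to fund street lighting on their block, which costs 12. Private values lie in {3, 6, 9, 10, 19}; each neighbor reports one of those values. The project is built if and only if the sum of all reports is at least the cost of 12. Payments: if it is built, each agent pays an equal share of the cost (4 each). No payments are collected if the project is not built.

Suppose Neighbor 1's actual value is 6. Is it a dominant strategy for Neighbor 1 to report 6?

Check each profile of the others' reports and compare truth against every alternative report.
Others report (3, 3): truth gives 2, best alternative gives 2.
Others report (3, 6): truth gives 2, best alternative gives 2.
Others report (3, 9): truth gives 2, best alternative gives 2.
Others report (3, 10): truth gives 2, best alternative gives 2.
Others report (3, 19): truth gives 2, best alternative gives 2.
Others report (6, 3): truth gives 2, best alternative gives 2.
(Remaining 19 profiles checked similarly; truth is weakly best in each.)
In every case the truthful report is at least as good as any alternative, so it is a dominant strategy.

Yes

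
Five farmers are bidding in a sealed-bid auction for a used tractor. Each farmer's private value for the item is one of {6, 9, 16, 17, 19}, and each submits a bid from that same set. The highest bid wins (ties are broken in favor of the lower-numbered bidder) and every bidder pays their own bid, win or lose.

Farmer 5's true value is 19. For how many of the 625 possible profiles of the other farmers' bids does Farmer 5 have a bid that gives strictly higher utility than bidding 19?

450

Others bid (6, 6, 6, 6): truth gives 0; bid 9 gives 10 > 0. Violating.
Others bid (6, 6, 6, 9): truth gives 0; bid 16 gives 3 > 0. Violating.
Others bid (6, 6, 6, 16): truth gives 0; bid 17 gives 2 > 0. Violating.
Others bid (6, 6, 6, 19): truth gives -19; bid 6 gives -6 > -19. Violating.
Others bid (6, 6, 6, 17): truth gives 0; no alternative beats it.
Others bid (6, 6, 9, 17): truth gives 0; no alternative beats it.
(Checking all 625 profiles: 450 have a profitable deviation, 175 do not.)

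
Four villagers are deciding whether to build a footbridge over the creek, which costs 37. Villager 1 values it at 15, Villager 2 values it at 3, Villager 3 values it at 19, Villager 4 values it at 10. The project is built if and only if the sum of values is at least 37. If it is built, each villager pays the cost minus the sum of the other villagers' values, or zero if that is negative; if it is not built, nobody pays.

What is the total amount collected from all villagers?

14

Total value 47 ≥ cost 37, so it is built.
Villager 1: others sum to 32; max(0, 37 - 32) = 5.
Villager 2: others sum to 44; max(0, 37 - 44) = 0.
Villager 3: others sum to 28; max(0, 37 - 28) = 9.
Villager 4: others sum to 37; max(0, 37 - 37) = 0.
Total collected = 5 + 0 + 9 + 0 = 14.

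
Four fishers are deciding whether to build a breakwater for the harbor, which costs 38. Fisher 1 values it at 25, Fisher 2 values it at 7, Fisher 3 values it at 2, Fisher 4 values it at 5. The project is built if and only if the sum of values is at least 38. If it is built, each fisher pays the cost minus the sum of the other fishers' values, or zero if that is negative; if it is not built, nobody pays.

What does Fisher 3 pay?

Total value 39 ≥ cost 38, so the project is built.
The other fishers' values sum to 37.
Cost minus that sum is 38 - 37 = 1.

1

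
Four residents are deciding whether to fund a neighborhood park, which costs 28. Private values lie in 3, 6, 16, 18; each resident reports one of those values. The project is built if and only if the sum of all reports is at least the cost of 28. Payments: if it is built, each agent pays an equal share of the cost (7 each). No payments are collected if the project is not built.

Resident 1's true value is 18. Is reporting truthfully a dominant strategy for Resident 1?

Check each profile of the others' reports and compare truth against every alternative report.
Others report (3, 3, 6): truth gives 11, best alternative gives 11.
Others report (3, 3, 16): truth gives 11, best alternative gives 11.
Others report (3, 3, 18): truth gives 11, best alternative gives 11.
Others report (3, 6, 3): truth gives 11, best alternative gives 11.
Others report (3, 6, 6): truth gives 11, best alternative gives 11.
Others report (3, 6, 16): truth gives 11, best alternative gives 11.
(Remaining 58 profiles checked similarly; truth is weakly best in each.)
In every case the truthful report is at least as good as any alternative, so it is a dominant strategy.

Yes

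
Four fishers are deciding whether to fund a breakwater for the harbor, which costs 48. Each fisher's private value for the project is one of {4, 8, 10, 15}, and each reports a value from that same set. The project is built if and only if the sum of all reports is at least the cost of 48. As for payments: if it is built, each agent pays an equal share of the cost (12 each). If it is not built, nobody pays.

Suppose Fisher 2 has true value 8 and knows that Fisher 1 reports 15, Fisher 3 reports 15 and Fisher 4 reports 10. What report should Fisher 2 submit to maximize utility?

Report 4: project not built, utility 0.
Report 8: project built, pays 12, utility 8 - 12 = -4.
Report 10: project built, pays 12, utility 8 - 12 = -4.
Report 15: project built, pays 12, utility 8 - 12 = -4.
The best choice is 4 with utility 0.

4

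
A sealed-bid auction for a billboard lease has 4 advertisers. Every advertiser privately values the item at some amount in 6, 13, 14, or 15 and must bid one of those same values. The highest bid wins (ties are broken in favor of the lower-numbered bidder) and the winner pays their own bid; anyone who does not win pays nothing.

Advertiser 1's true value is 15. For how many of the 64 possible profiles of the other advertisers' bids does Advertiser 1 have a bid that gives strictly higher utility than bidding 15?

27

Others bid (6, 6, 6): truth gives 0; bid 6 gives 9 > 0. Violating.
Others bid (6, 6, 13): truth gives 0; bid 13 gives 2 > 0. Violating.
Others bid (6, 6, 14): truth gives 0; bid 14 gives 1 > 0. Violating.
Others bid (6, 13, 6): truth gives 0; bid 13 gives 2 > 0. Violating.
Others bid (6, 6, 15): truth gives 0; no alternative beats it.
Others bid (6, 13, 15): truth gives 0; no alternative beats it.
(Checking all 64 profiles: 27 have a profitable deviation, 37 do not.)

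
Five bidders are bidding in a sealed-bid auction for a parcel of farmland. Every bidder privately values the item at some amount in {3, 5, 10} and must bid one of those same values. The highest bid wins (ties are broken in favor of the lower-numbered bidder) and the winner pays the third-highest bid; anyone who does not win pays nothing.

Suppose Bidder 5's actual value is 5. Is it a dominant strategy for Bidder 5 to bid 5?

Consider the case where Bidder 1 bids 3, Bidder 2 bids 3, Bidder 3 bids 3 and Bidder 4 bids 5.
Truthful bid 5: loses, pays 0, utility 0.
Bid 10 instead: wins, pays 3, utility 5 - 3 = 2.
Since 2 > 0, bidding 10 is strictly better here, so truthful bidding is not dominant.

No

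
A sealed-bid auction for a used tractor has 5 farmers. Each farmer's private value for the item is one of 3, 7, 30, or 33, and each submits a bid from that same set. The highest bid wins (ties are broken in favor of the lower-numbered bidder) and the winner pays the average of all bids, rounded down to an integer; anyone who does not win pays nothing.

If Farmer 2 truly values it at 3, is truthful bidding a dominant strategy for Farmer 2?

Check each profile of the others' bids and compare truth against every alternative bid.
Others bid (3, 7, 7, 7): truth gives 0, best alternative gives -3.
Others bid (3, 3, 7, 7): truth gives 0, best alternative gives -2.
Others bid (3, 7, 3, 7): truth gives 0, best alternative gives -2.
Others bid (3, 7, 7, 3): truth gives 0, best alternative gives -2.
Others bid (3, 3, 3, 7): truth gives 0, best alternative gives -1.
Others bid (3, 3, 7, 3): truth gives 0, best alternative gives -1.
(Remaining 250 profiles checked similarly; truth is weakly best in each.)
In every case the truthful bid is at least as good as any alternative, so it is a dominant strategy.

Yes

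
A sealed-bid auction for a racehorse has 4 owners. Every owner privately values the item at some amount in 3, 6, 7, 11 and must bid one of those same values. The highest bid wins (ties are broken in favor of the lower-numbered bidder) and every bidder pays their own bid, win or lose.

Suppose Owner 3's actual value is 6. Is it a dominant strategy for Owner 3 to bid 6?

No

Consider the case where Owner 1 bids 3, Owner 2 bids 3 and Owner 4 bids 7.
Truthful bid 6: loses but pays 6, utility -6.
Bid 3 instead: loses but pays 3, utility -3.
Since -3 > -6, bidding 3 is strictly better here, so truthful bidding is not dominant.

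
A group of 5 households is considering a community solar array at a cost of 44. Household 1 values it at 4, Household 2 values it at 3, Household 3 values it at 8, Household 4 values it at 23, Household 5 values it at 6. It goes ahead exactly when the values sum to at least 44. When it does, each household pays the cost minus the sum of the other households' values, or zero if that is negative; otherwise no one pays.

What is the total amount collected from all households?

44

Total value 44 ≥ cost 44, so it is built.
Household 1: others sum to 40; max(0, 44 - 40) = 4.
Household 2: others sum to 41; max(0, 44 - 41) = 3.
Household 3: others sum to 36; max(0, 44 - 36) = 8.
Household 4: others sum to 21; max(0, 44 - 21) = 23.
Household 5: others sum to 38; max(0, 44 - 38) = 6.
Total collected = 4 + 3 + 8 + 23 + 6 = 44.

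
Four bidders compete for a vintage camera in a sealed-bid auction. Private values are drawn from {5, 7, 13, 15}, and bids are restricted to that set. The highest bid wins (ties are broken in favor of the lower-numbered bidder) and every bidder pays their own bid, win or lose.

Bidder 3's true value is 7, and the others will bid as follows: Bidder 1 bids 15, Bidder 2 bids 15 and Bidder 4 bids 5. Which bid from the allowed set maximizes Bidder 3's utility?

Bid 5: loses but pays 5, utility -5.
Bid 7: loses but pays 7, utility -7.
Bid 13: loses but pays 13, utility -13.
Bid 15: loses but pays 15, utility -15.
The best choice is 5 with utility -5.

5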